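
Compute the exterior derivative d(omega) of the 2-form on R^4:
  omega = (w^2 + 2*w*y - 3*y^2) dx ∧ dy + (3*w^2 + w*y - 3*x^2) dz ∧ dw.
d(omega) = (2*w + 2*y) dx ∧ dy ∧ dw + (-6*x) dx ∧ dz ∧ dw + (w) dy ∧ dz ∧ dw

For a 2-form omega = sum_{i<j} g_{ij} dx_i ∧ dx_j, the exterior derivative is
  d(omega) = sum_{i<j} d(g_{ij}) ∧ dx_i ∧ dx_j = sum_{i<j, k} (∂g_{ij}/∂x_k) dx_k ∧ dx_i ∧ dx_j.
Expand each term, using dx_k ∧ dx_i ∧ dx_j = sgn(permutation) dx_{(a)} ∧ dx_{(b)} ∧ dx_{(c)} with (a < b < c) sorted:
  d(w^2 + 2*w*y - 3*y^2) includes (∂/∂w)(w^2 + 2*w*y - 3*y^2) dw = (2*w + 2*y) dw, which multiplied by dx ∧ dy gives (2*w + 2*y) dx ∧ dy ∧ dw
  d(3*w^2 + w*y - 3*x^2) includes (∂/∂x)(3*w^2 + w*y - 3*x^2) dx = (-6*x) dx, which multiplied by dz ∧ dw gives (-6*x) dx ∧ dz ∧ dw
  d(3*w^2 + w*y - 3*x^2) includes (∂/∂y)(3*w^2 + w*y - 3*x^2) dy = (w) dy, which multiplied by dz ∧ dw gives (w) dy ∧ dz ∧ dw
Collecting like 3-forms: d(omega) = (2*w + 2*y) dx ∧ dy ∧ dw + (-6*x) dx ∧ dz ∧ dw + (w) dy ∧ dz ∧ dw.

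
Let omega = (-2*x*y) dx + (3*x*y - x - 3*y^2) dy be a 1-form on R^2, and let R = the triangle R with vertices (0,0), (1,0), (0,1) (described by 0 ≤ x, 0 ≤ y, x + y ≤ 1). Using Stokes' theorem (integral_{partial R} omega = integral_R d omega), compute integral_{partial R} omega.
integral_(partial R) omega = 1/3

Stokes: integral_partial_R omega = integral_R d omega with d omega = (∂Q/∂x - ∂P/∂y) dx ∧ dy.
  ∂Q/∂x = 3*y - 1
  ∂P/∂y = -2*x
  integrand = ∂Q/∂x - ∂P/∂y = 2*x + 3*y - 1.
Integrating over R: integral_0^1 integral_0^{1-x} (2*x + 3*y - 1) dy dx = 1/3.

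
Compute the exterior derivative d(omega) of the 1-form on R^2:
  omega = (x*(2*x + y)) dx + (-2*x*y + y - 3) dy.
d(omega) = (-x - 2*y) dx ∧ dy

For a 1-form omega = sum_i f_i dx_i, the exterior derivative is
  d(omega) = sum_{i < j} (∂f_j/∂x_i - ∂f_i/∂x_j) dx_i ∧ dx_j.
  coefficient of dx ∧ dy: ∂f_2/∂x - ∂f_1/∂y = ∂(-2*x*y + y - 3)/∂x - ∂(x*(2*x + y))/∂y = -x - 2*y
Assembling: d(omega) = (-x - 2*y) dx ∧ dy.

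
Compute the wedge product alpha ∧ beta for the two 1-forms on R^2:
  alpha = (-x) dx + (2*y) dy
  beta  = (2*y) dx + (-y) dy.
alpha ∧ beta = (y*(x - 4*y)) dx ∧ dy

Distribute the wedge, using dx_i ∧ dx_j = -dx_j ∧ dx_i and dx_i ∧ dx_i = 0. For each pair (i, j) with i < j, the coefficient of dx_i ∧ dx_j in alpha ∧ beta is (alpha_i * beta_j - alpha_j * beta_i). Collecting: alpha ∧ beta = (y*(x - 4*y)) dx ∧ dy.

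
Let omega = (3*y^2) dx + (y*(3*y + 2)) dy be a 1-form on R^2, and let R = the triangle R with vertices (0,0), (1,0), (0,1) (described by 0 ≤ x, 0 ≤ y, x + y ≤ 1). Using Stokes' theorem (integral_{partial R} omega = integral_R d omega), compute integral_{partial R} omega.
integral_(partial R) omega = -1

Stokes: integral_partial_R omega = integral_R d omega with d omega = (∂Q/∂x - ∂P/∂y) dx ∧ dy.
  ∂Q/∂x = 0
  ∂P/∂y = 6*y
  integrand = ∂Q/∂x - ∂P/∂y = -6*y.
Integrating over R: integral_0^1 integral_0^{1-x} (-6*y) dy dx = -1.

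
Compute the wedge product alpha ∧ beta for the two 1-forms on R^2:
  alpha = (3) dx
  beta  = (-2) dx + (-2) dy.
alpha ∧ beta = (-6) dx ∧ dy

Distribute the wedge, using dx_i ∧ dx_j = -dx_j ∧ dx_i and dx_i ∧ dx_i = 0. For each pair (i, j) with i < j, the coefficient of dx_i ∧ dx_j in alpha ∧ beta is (alpha_i * beta_j - alpha_j * beta_i). Collecting: alpha ∧ beta = (-6) dx ∧ dy.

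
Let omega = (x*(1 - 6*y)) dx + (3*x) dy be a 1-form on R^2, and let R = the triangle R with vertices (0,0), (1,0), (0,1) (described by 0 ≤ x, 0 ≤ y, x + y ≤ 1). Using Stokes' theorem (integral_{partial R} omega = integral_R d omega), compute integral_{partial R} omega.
integral_(partial R) omega = 5/2

Stokes: integral_partial_R omega = integral_R d omega with d omega = (∂Q/∂x - ∂P/∂y) dx ∧ dy.
  ∂Q/∂x = 3
  ∂P/∂y = -6*x
  integrand = ∂Q/∂x - ∂P/∂y = 6*x + 3.
Integrating over R: integral_0^1 integral_0^{1-x} (6*x + 3) dy dx = 5/2.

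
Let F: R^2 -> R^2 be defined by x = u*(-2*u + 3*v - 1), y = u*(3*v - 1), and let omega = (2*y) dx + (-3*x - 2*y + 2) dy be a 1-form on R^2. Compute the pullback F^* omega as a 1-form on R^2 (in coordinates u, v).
F^* omega = (-6*u^2*v + 2*u^2 - 27*u*v^2 + 18*u*v - 3*u + 6*v - 2) du + (3*u*(6*u^2 - 9*u*v + 3*u + 2)) dv

Using F^*(f dg) = (f ∘ F) d(g ∘ F), substitute each coordinate x_i by F_i(u, v) in f_i, and replace dx_i by d F_i = (∂F_i/∂u) du + (∂F_i/∂v) dv.
  For the x component: f_1(F) = 2*u*(3*v - 1); d F_1 = (-4*u + 3*v - 1) du + (3*u) dv
  For the y component: f_2(F) = 6*u^2 - 15*u*v + 5*u + 2; d F_2 = (3*v - 1) du + (3*u) dv
Combining and collecting du, dv coefficients:
  coeff of du: -6*u^2*v + 2*u^2 - 27*u*v^2 + 18*u*v - 3*u + 6*v - 2
  coeff of dv: 3*u*(6*u^2 - 9*u*v + 3*u + 2)
F^* omega = (-6*u^2*v + 2*u^2 - 27*u*v^2 + 18*u*v - 3*u + 6*v - 2) du + (3*u*(6*u^2 - 9*u*v + 3*u + 2)) dv.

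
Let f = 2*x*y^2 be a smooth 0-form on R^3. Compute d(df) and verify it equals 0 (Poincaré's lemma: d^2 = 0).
d(df) = 0

Step 1: df = sum_i (∂f/∂x_i) dx_i = (2*y^2) dx + (4*x*y) dy + (0) dz.
Step 2: Apply d again. Using the 1-form formula, the coefficient of dx ∧ dy in d(df) is ∂^2 f/∂x ∂y - ∂^2 f/∂y ∂x = (4*y) - (4*y) = 0 (equality of mixed partials for smooth f).
Similarly for dx ∧ dz and dy ∧ dz — all coefficients vanish. So d(df) = 0.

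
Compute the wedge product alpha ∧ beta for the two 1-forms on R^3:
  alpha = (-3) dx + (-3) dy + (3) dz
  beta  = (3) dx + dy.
alpha ∧ beta = (6) dx ∧ dy + (-9) dx ∧ dz + (-3) dy ∧ dz

Distribute the wedge, using dx_i ∧ dx_j = -dx_j ∧ dx_i and dx_i ∧ dx_i = 0. For each pair (i, j) with i < j, the coefficient of dx_i ∧ dx_j in alpha ∧ beta is (alpha_i * beta_j - alpha_j * beta_i). Collecting: alpha ∧ beta = (6) dx ∧ dy + (-9) dx ∧ dz + (-3) dy ∧ dz.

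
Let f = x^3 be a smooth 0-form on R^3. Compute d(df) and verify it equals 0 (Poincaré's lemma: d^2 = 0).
d(df) = 0

Step 1: df = sum_i (∂f/∂x_i) dx_i = (3*x^2) dx + (0) dy + (0) dz.
Step 2: Apply d again. Using the 1-form formula, the coefficient of dx ∧ dy in d(df) is ∂^2 f/∂x ∂y - ∂^2 f/∂y ∂x = (0) - (0) = 0 (equality of mixed partials for smooth f).
Similarly for dx ∧ dz and dy ∧ dz — all coefficients vanish. So d(df) = 0.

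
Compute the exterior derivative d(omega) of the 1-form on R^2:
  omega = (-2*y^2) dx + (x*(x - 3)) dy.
d(omega) = (2*x + 4*y - 3) dx ∧ dy

For a 1-form omega = sum_i f_i dx_i, the exterior derivative is
  d(omega) = sum_{i < j} (∂f_j/∂x_i - ∂f_i/∂x_j) dx_i ∧ dx_j.
  coefficient of dx ∧ dy: ∂f_2/∂x - ∂f_1/∂y = ∂(x*(x - 3))/∂x - ∂(-2*y^2)/∂y = 2*x + 4*y - 3
Assembling: d(omega) = (2*x + 4*y - 3) dx ∧ dy.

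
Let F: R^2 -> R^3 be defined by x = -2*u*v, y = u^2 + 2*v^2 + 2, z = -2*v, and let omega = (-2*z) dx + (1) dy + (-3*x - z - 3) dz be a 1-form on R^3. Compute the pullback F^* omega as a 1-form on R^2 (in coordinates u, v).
F^* omega = (2*u - 8*v^2) du + (-20*u*v + 6) dv

Using F^*(f dg) = (f ∘ F) d(g ∘ F), substitute each coordinate x_i by F_i(u, v) in f_i, and replace dx_i by d F_i = (∂F_i/∂u) du + (∂F_i/∂v) dv.
  For the x component: f_1(F) = 4*v; d F_1 = (-2*v) du + (-2*u) dv
  For the y component: f_2(F) = 1; d F_2 = (2*u) du + (4*v) dv
  For the z component: f_3(F) = 6*u*v + 2*v - 3; d F_3 = (0) du + (-2) dv
Combining and collecting du, dv coefficients:
  coeff of du: 2*u - 8*v^2
  coeff of dv: -20*u*v + 6
F^* omega = (2*u - 8*v^2) du + (-20*u*v + 6) dv.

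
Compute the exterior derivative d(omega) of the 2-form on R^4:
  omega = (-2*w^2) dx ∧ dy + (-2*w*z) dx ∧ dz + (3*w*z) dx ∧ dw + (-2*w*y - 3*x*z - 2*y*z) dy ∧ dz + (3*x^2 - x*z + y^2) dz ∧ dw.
d(omega) = (-4*w) dx ∧ dy ∧ dw + (-3*w + 6*x - 3*z) dx ∧ dz ∧ dw + (-3*z) dx ∧ dy ∧ dz

For a 2-form omega = sum_{i<j} g_{ij} dx_i ∧ dx_j, the exterior derivative is
  d(omega) = sum_{i<j} d(g_{ij}) ∧ dx_i ∧ dx_j = sum_{i<j, k} (∂g_{ij}/∂x_k) dx_k ∧ dx_i ∧ dx_j.
Expand each term, using dx_k ∧ dx_i ∧ dx_j = sgn(permutation) dx_{(a)} ∧ dx_{(b)} ∧ dx_{(c)} with (a < b < c) sorted:
  d(-2*w^2) includes (∂/∂w)(-2*w^2) dw = (-4*w) dw, which multiplied by dx ∧ dy gives (-4*w) dx ∧ dy ∧ dw
  d(-2*w*z) includes (∂/∂w)(-2*w*z) dw = (-2*z) dw, which multiplied by dx ∧ dz gives (-2*z) dx ∧ dz ∧ dw
  d(3*w*z) includes (∂/∂z)(3*w*z) dz = (3*w) dz, which multiplied by dx ∧ dw gives (-3*w) dx ∧ dz ∧ dw
  d(-2*w*y - 3*x*z - 2*y*z) includes (∂/∂x)(-2*w*y - 3*x*z - 2*y*z) dx = (-3*z) dx, which multiplied by dy ∧ dz gives (-3*z) dx ∧ dy ∧ dz
  d(-2*w*y - 3*x*z - 2*y*z) includes (∂/∂w)(-2*w*y - 3*x*z - 2*y*z) dw = (-2*y) dw, which multiplied by dy ∧ dz gives (-2*y) dy ∧ dz ∧ dw
  d(3*x^2 - x*z + y^2) includes (∂/∂x)(3*x^2 - x*z + y^2) dx = (6*x - z) dx, which multiplied by dz ∧ dw gives (6*x - z) dx ∧ dz ∧ dw
  d(3*x^2 - x*z + y^2) includes (∂/∂y)(3*x^2 - x*z + y^2) dy = (2*y) dy, which multiplied by dz ∧ dw gives (2*y) dy ∧ dz ∧ dw
Collecting like 3-forms: d(omega) = (-4*w) dx ∧ dy ∧ dw + (-3*w + 6*x - 3*z) dx ∧ dz ∧ dw + (-3*z) dx ∧ dy ∧ dz.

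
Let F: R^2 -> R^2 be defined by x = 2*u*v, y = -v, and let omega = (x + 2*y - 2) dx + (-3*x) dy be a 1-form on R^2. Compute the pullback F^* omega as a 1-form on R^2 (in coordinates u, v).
F^* omega = (4*v*(u*v - v - 1)) du + (2*u*(2*u*v + v - 2)) dv

Using F^*(f dg) = (f ∘ F) d(g ∘ F), substitute each coordinate x_i by F_i(u, v) in f_i, and replace dx_i by d F_i = (∂F_i/∂u) du + (∂F_i/∂v) dv.
  For the x component: f_1(F) = 2*u*v - 2*v - 2; d F_1 = (2*v) du + (2*u) dv
  For the y component: f_2(F) = -6*u*v; d F_2 = (0) du + (-1) dv
Combining and collecting du, dv coefficients:
  coeff of du: 4*v*(u*v - v - 1)
  coeff of dv: 2*u*(2*u*v + v - 2)
F^* omega = (4*v*(u*v - v - 1)) du + (2*u*(2*u*v + v - 2)) dv.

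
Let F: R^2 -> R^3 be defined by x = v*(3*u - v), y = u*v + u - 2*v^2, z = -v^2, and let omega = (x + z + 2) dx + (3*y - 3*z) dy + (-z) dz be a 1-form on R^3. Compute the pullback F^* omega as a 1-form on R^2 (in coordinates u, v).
F^* omega = (12*u*v^2 + 6*u*v + 3*u - 9*v^3 - 3*v^2 + 6*v) du + (12*u^2*v + 3*u^2 - 27*u*v^2 - 12*u*v + 6*u + 14*v^3 - 4*v) dv

Using F^*(f dg) = (f ∘ F) d(g ∘ F), substitute each coordinate x_i by F_i(u, v) in f_i, and replace dx_i by d F_i = (∂F_i/∂u) du + (∂F_i/∂v) dv.
  For the x component: f_1(F) = 3*u*v - 2*v^2 + 2; d F_1 = (3*v) du + (3*u - 2*v) dv
  For the y component: f_2(F) = 3*u*v + 3*u - 3*v^2; d F_2 = (v + 1) du + (u - 4*v) dv
  For the z component: f_3(F) = v^2; d F_3 = (0) du + (-2*v) dv
Combining and collecting du, dv coefficients:
  coeff of du: 12*u*v^2 + 6*u*v + 3*u - 9*v^3 - 3*v^2 + 6*v
  coeff of dv: 12*u^2*v + 3*u^2 - 27*u*v^2 - 12*u*v + 6*u + 14*v^3 - 4*v
F^* omega = (12*u*v^2 + 6*u*v + 3*u - 9*v^3 - 3*v^2 + 6*v) du + (12*u^2*v + 3*u^2 - 27*u*v^2 - 12*u*v + 6*u + 14*v^3 - 4*v) dv.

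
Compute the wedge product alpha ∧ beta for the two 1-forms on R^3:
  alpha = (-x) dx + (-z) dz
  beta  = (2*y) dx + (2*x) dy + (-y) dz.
alpha ∧ beta = (-2*x^2) dx ∧ dy + (y*(x + 2*z)) dx ∧ dz + (2*x*z) dy ∧ dz

Distribute the wedge, using dx_i ∧ dx_j = -dx_j ∧ dx_i and dx_i ∧ dx_i = 0. For each pair (i, j) with i < j, the coefficient of dx_i ∧ dx_j in alpha ∧ beta is (alpha_i * beta_j - alpha_j * beta_i). Collecting: alpha ∧ beta = (-2*x^2) dx ∧ dy + (y*(x + 2*z)) dx ∧ dz + (2*x*z) dy ∧ dz.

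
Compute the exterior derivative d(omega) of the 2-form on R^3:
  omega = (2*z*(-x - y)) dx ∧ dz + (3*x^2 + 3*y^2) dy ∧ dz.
d(omega) = (6*x + 2*z) dx ∧ dy ∧ dz

For a 2-form omega = sum_{i<j} g_{ij} dx_i ∧ dx_j, the exterior derivative is
  d(omega) = sum_{i<j} d(g_{ij}) ∧ dx_i ∧ dx_j = sum_{i<j, k} (∂g_{ij}/∂x_k) dx_k ∧ dx_i ∧ dx_j.
Expand each term, using dx_k ∧ dx_i ∧ dx_j = sgn(permutation) dx_{(a)} ∧ dx_{(b)} ∧ dx_{(c)} with (a < b < c) sorted:
  d(2*z*(-x - y)) includes (∂/∂y)(2*z*(-x - y)) dy = (-2*z) dy, which multiplied by dx ∧ dz gives (2*z) dx ∧ dy ∧ dz
  d(3*x^2 + 3*y^2) includes (∂/∂x)(3*x^2 + 3*y^2) dx = (6*x) dx, which multiplied by dy ∧ dz gives (6*x) dx ∧ dy ∧ dz
Collecting like 3-forms: d(omega) = (6*x + 2*z) dx ∧ dy ∧ dz.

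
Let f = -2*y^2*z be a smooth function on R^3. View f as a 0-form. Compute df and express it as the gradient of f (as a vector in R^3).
df = (0) dx + (-4*y*z) dy + (-2*y^2) dz; grad f = (0, -4*y*z, -2*y^2)

For a 0-form f, d f = (∂f/∂x) dx + (∂f/∂y) dy + (∂f/∂z) dz. The components of the vector representation are exactly the entries of grad f in Cartesian coordinates:
  ∂f/∂x = 0
  ∂f/∂y = -4*y*z
  ∂f/∂z = -2*y^2.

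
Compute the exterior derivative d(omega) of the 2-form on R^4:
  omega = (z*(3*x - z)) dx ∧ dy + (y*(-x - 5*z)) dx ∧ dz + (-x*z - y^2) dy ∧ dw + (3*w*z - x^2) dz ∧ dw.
d(omega) = (4*x + 3*z) dx ∧ dy ∧ dz + (-z) dx ∧ dy ∧ dw + (x) dy ∧ dz ∧ dw + (-2*x) dx ∧ dz ∧ dw

For a 2-form omega = sum_{i<j} g_{ij} dx_i ∧ dx_j, the exterior derivative is
  d(omega) = sum_{i<j} d(g_{ij}) ∧ dx_i ∧ dx_j = sum_{i<j, k} (∂g_{ij}/∂x_k) dx_k ∧ dx_i ∧ dx_j.
Expand each term, using dx_k ∧ dx_i ∧ dx_j = sgn(permutation) dx_{(a)} ∧ dx_{(b)} ∧ dx_{(c)} with (a < b < c) sorted:
  d(z*(3*x - z)) includes (∂/∂z)(z*(3*x - z)) dz = (3*x - 2*z) dz, which multiplied by dx ∧ dy gives (3*x - 2*z) dx ∧ dy ∧ dz
  d(y*(-x - 5*z)) includes (∂/∂y)(y*(-x - 5*z)) dy = (-x - 5*z) dy, which multiplied by dx ∧ dz gives (x + 5*z) dx ∧ dy ∧ dz
  d(-x*z - y^2) includes (∂/∂x)(-x*z - y^2) dx = (-z) dx, which multiplied by dy ∧ dw gives (-z) dx ∧ dy ∧ dw
  d(-x*z - y^2) includes (∂/∂z)(-x*z - y^2) dz = (-x) dz, which multiplied by dy ∧ dw gives (x) dy ∧ dz ∧ dw
  d(3*w*z - x^2) includes (∂/∂x)(3*w*z - x^2) dx = (-2*x) dx, which multiplied by dz ∧ dw gives (-2*x) dx ∧ dz ∧ dw
Collecting like 3-forms: d(omega) = (4*x + 3*z) dx ∧ dy ∧ dz + (-z) dx ∧ dy ∧ dw + (x) dy ∧ dz ∧ dw + (-2*x) dx ∧ dz ∧ dw.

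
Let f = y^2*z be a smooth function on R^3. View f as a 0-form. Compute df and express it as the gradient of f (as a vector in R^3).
df = (0) dx + (2*y*z) dy + (y^2) dz; grad f = (0, 2*y*z, y^2)

For a 0-form f, d f = (∂f/∂x) dx + (∂f/∂y) dy + (∂f/∂z) dz. The components of the vector representation are exactly the entries of grad f in Cartesian coordinates:
  ∂f/∂x = 0
  ∂f/∂y = 2*y*z
  ∂f/∂z = y^2.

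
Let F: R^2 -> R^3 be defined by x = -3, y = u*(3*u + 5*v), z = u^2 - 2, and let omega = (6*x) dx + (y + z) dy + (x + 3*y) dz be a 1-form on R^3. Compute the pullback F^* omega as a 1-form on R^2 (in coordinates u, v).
F^* omega = (42*u^3 + 80*u^2*v + 25*u*v^2 - 18*u - 10*v) du + (5*u*(4*u^2 + 5*u*v - 2)) dv

Using F^*(f dg) = (f ∘ F) d(g ∘ F), substitute each coordinate x_i by F_i(u, v) in f_i, and replace dx_i by d F_i = (∂F_i/∂u) du + (∂F_i/∂v) dv.
  For the x component: f_1(F) = -18; d F_1 = (0) du + (0) dv
  For the y component: f_2(F) = 4*u^2 + 5*u*v - 2; d F_2 = (6*u + 5*v) du + (5*u) dv
  For the z component: f_3(F) = 9*u^2 + 15*u*v - 3; d F_3 = (2*u) du + (0) dv
Combining and collecting du, dv coefficients:
  coeff of du: 42*u^3 + 80*u^2*v + 25*u*v^2 - 18*u - 10*v
  coeff of dv: 5*u*(4*u^2 + 5*u*v - 2)
F^* omega = (42*u^3 + 80*u^2*v + 25*u*v^2 - 18*u - 10*v) du + (5*u*(4*u^2 + 5*u*v - 2)) dv.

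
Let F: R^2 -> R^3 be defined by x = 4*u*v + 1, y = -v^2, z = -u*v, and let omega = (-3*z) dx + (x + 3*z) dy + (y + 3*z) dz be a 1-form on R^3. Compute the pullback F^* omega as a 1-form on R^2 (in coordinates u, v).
F^* omega = (v^2*(15*u + v)) du + (v*(15*u^2 - u*v - 2)) dv

Using F^*(f dg) = (f ∘ F) d(g ∘ F), substitute each coordinate x_i by F_i(u, v) in f_i, and replace dx_i by d F_i = (∂F_i/∂u) du + (∂F_i/∂v) dv.
  For the x component: f_1(F) = 3*u*v; d F_1 = (4*v) du + (4*u) dv
  For the y component: f_2(F) = u*v + 1; d F_2 = (0) du + (-2*v) dv
  For the z component: f_3(F) = v*(-3*u - v); d F_3 = (-v) du + (-u) dv
Combining and collecting du, dv coefficients:
  coeff of du: v^2*(15*u + v)
  coeff of dv: v*(15*u^2 - u*v - 2)
F^* omega = (v^2*(15*u + v)) du + (v*(15*u^2 - u*v - 2)) dv.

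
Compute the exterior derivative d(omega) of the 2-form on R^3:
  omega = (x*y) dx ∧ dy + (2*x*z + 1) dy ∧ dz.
d(omega) = (2*z) dx ∧ dy ∧ dz

For a 2-form omega = sum_{i<j} g_{ij} dx_i ∧ dx_j, the exterior derivative is
  d(omega) = sum_{i<j} d(g_{ij}) ∧ dx_i ∧ dx_j = sum_{i<j, k} (∂g_{ij}/∂x_k) dx_k ∧ dx_i ∧ dx_j.
Expand each term, using dx_k ∧ dx_i ∧ dx_j = sgn(permutation) dx_{(a)} ∧ dx_{(b)} ∧ dx_{(c)} with (a < b < c) sorted:
  d(2*x*z + 1) includes (∂/∂x)(2*x*z + 1) dx = (2*z) dx, which multiplied by dy ∧ dz gives (2*z) dx ∧ dy ∧ dz
Collecting like 3-forms: d(omega) = (2*z) dx ∧ dy ∧ dz.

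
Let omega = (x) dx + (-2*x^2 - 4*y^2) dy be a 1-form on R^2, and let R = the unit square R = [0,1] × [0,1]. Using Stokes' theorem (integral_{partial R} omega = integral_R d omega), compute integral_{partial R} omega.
integral_(partial R) omega = -2

Stokes: integral_partial_R omega = integral_R d omega with d omega = (∂Q/∂x - ∂P/∂y) dx ∧ dy.
  ∂Q/∂x = -4*x
  ∂P/∂y = 0
  integrand = ∂Q/∂x - ∂P/∂y = -4*x.
Integrating over R: integral_0^1 integral_0^1 (-4*x) dx dy = -2.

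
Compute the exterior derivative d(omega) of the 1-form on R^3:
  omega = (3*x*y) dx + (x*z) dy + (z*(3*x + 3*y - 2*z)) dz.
d(omega) = (-3*x + z) dx ∧ dy + (3*z) dx ∧ dz + (-x + 3*z) dy ∧ dz

For a 1-form omega = sum_i f_i dx_i, the exterior derivative is
  d(omega) = sum_{i < j} (∂f_j/∂x_i - ∂f_i/∂x_j) dx_i ∧ dx_j.
  coefficient of dx ∧ dy: ∂f_2/∂x - ∂f_1/∂y = ∂(x*z)/∂x - ∂(3*x*y)/∂y = -3*x + z
  coefficient of dx ∧ dz: ∂f_3/∂x - ∂f_1/∂z = ∂(z*(3*x + 3*y - 2*z))/∂x - ∂(3*x*y)/∂z = 3*z
  coefficient of dy ∧ dz: ∂f_3/∂y - ∂f_2/∂z = ∂(z*(3*x + 3*y - 2*z))/∂y - ∂(x*z)/∂z = -x + 3*z
Assembling: d(omega) = (-3*x + z) dx ∧ dy + (3*z) dx ∧ dz + (-x + 3*z) dy ∧ dz.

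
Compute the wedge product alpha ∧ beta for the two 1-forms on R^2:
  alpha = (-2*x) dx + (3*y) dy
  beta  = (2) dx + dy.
alpha ∧ beta = (-2*x - 6*y) dx ∧ dy

Distribute the wedge, using dx_i ∧ dx_j = -dx_j ∧ dx_i and dx_i ∧ dx_i = 0. For each pair (i, j) with i < j, the coefficient of dx_i ∧ dx_j in alpha ∧ beta is (alpha_i * beta_j - alpha_j * beta_i). Collecting: alpha ∧ beta = (-2*x - 6*y) dx ∧ dy.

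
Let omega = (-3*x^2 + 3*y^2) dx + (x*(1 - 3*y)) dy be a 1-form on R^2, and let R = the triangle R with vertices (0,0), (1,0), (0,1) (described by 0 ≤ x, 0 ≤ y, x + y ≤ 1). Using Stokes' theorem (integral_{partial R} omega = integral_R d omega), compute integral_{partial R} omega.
integral_(partial R) omega = -1

Stokes: integral_partial_R omega = integral_R d omega with d omega = (∂Q/∂x - ∂P/∂y) dx ∧ dy.
  ∂Q/∂x = 1 - 3*y
  ∂P/∂y = 6*y
  integrand = ∂Q/∂x - ∂P/∂y = 1 - 9*y.
Integrating over R: integral_0^1 integral_0^{1-x} (1 - 9*y) dy dx = -1.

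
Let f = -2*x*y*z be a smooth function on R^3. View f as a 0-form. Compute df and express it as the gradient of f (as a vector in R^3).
df = (-2*y*z) dx + (-2*x*z) dy + (-2*x*y) dz; grad f = (-2*y*z, -2*x*z, -2*x*y)

For a 0-form f, d f = (∂f/∂x) dx + (∂f/∂y) dy + (∂f/∂z) dz. The components of the vector representation are exactly the entries of grad f in Cartesian coordinates:
  ∂f/∂x = -2*y*z
  ∂f/∂y = -2*x*z
  ∂f/∂z = -2*x*y.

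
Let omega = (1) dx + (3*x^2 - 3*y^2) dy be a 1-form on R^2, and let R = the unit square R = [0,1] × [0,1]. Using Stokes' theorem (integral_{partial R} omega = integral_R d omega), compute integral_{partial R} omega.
integral_(partial R) omega = 3

Stokes: integral_partial_R omega = integral_R d omega with d omega = (∂Q/∂x - ∂P/∂y) dx ∧ dy.
  ∂Q/∂x = 6*x
  ∂P/∂y = 0
  integrand = ∂Q/∂x - ∂P/∂y = 6*x.
Integrating over R: integral_0^1 integral_0^1 (6*x) dx dy = 3.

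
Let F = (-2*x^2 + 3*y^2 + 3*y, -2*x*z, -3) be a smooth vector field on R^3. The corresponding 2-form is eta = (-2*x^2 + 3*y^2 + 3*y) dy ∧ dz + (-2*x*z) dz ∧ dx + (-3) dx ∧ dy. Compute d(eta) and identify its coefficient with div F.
d(eta) = (-4*x) dx ∧ dy ∧ dz; div F = -4*x

For a 2-form in R^3 of the form above, applying d gives a 3-form with coefficient ∂P/∂x + ∂Q/∂y + ∂R/∂z:
  ∂P/∂x = -4*x
  ∂Q/∂y = 0
  ∂R/∂z = 0
Sum = -4*x, which is exactly div F.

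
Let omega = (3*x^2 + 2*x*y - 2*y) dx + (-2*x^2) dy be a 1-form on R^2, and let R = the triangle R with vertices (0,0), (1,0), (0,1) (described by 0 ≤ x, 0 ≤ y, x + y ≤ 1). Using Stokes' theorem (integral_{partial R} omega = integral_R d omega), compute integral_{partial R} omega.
integral_(partial R) omega = 0

Stokes: integral_partial_R omega = integral_R d omega with d omega = (∂Q/∂x - ∂P/∂y) dx ∧ dy.
  ∂Q/∂x = -4*x
  ∂P/∂y = 2*x - 2
  integrand = ∂Q/∂x - ∂P/∂y = 2 - 6*x.
Integrating over R: integral_0^1 integral_0^{1-x} (2 - 6*x) dy dx = 0.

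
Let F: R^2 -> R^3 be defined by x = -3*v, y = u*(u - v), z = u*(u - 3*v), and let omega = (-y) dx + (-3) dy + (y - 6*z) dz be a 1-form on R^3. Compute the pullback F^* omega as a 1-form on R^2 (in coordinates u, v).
F^* omega = (-10*u^3 + 49*u^2*v - 51*u*v^2 - 6*u + 3*v) du + (3*u*(5*u^2 - 17*u*v + u - v + 1)) dv

Using F^*(f dg) = (f ∘ F) d(g ∘ F), substitute each coordinate x_i by F_i(u, v) in f_i, and replace dx_i by d F_i = (∂F_i/∂u) du + (∂F_i/∂v) dv.
  For the x component: f_1(F) = u*(-u + v); d F_1 = (0) du + (-3) dv
  For the y component: f_2(F) = -3; d F_2 = (2*u - v) du + (-u) dv
  For the z component: f_3(F) = u*(-5*u + 17*v); d F_3 = (2*u - 3*v) du + (-3*u) dv
Combining and collecting du, dv coefficients:
  coeff of du: -10*u^3 + 49*u^2*v - 51*u*v^2 - 6*u + 3*v
  coeff of dv: 3*u*(5*u^2 - 17*u*v + u - v + 1)
F^* omega = (-10*u^3 + 49*u^2*v - 51*u*v^2 - 6*u + 3*v) du + (3*u*(5*u^2 - 17*u*v + u - v + 1)) dv.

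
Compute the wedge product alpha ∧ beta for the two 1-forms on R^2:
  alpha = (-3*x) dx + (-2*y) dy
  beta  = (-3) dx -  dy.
alpha ∧ beta = (3*x - 6*y) dx ∧ dy

Distribute the wedge, using dx_i ∧ dx_j = -dx_j ∧ dx_i and dx_i ∧ dx_i = 0. For each pair (i, j) with i < j, the coefficient of dx_i ∧ dx_j in alpha ∧ beta is (alpha_i * beta_j - alpha_j * beta_i). Collecting: alpha ∧ beta = (3*x - 6*y) dx ∧ dy.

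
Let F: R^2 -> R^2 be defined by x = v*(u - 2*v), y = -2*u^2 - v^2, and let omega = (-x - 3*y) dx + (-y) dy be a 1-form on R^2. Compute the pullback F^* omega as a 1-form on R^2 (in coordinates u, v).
F^* omega = (-8*u^3 + 6*u^2*v - 5*u*v^2 + 5*v^3) du + (6*u^3 - 29*u^2*v + 9*u*v^2 - 22*v^3) dv

Using F^*(f dg) = (f ∘ F) d(g ∘ F), substitute each coordinate x_i by F_i(u, v) in f_i, and replace dx_i by d F_i = (∂F_i/∂u) du + (∂F_i/∂v) dv.
  For the x component: f_1(F) = 6*u^2 - u*v + 5*v^2; d F_1 = (v) du + (u - 4*v) dv
  For the y component: f_2(F) = 2*u^2 + v^2; d F_2 = (-4*u) du + (-2*v) dv
Combining and collecting du, dv coefficients:
  coeff of du: -8*u^3 + 6*u^2*v - 5*u*v^2 + 5*v^3
  coeff of dv: 6*u^3 - 29*u^2*v + 9*u*v^2 - 22*v^3
F^* omega = (-8*u^3 + 6*u^2*v - 5*u*v^2 + 5*v^3) du + (6*u^3 - 29*u^2*v + 9*u*v^2 - 22*v^3) dv.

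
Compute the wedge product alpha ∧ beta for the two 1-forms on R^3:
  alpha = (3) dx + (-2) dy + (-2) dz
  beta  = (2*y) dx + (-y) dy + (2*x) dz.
alpha ∧ beta = (y) dx ∧ dy + (6*x + 4*y) dx ∧ dz + (-4*x - 2*y) dy ∧ dz

Distribute the wedge, using dx_i ∧ dx_j = -dx_j ∧ dx_i and dx_i ∧ dx_i = 0. For each pair (i, j) with i < j, the coefficient of dx_i ∧ dx_j in alpha ∧ beta is (alpha_i * beta_j - alpha_j * beta_i). Collecting: alpha ∧ beta = (y) dx ∧ dy + (6*x + 4*y) dx ∧ dz + (-4*x - 2*y) dy ∧ dz.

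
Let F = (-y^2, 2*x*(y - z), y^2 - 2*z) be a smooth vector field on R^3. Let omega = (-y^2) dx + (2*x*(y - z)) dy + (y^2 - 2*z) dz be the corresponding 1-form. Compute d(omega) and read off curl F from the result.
d(omega) = (2*x + 2*y) dy ∧ dz + (0) dz ∧ dx + (4*y - 2*z) dx ∧ dy; curl F = (2*x + 2*y, 0, 4*y - 2*z)

d omega = sum_{i<j} (∂f_j/∂x_i - ∂f_i/∂x_j) dx_i ∧ dx_j. Under the identification (dy ∧ dz, dz ∧ dx, dx ∧ dy) ↔ (e_x, e_y, e_z), the coefficients are exactly the components of curl F. Compute:
  ∂R/∂y - ∂Q/∂z = (2*y) - (-2*x) = 2*x + 2*y
  ∂P/∂z - ∂R/∂x = (0) - (0) = 0
  ∂Q/∂x - ∂P/∂y = (2*y - 2*z) - (-2*y) = 4*y - 2*z.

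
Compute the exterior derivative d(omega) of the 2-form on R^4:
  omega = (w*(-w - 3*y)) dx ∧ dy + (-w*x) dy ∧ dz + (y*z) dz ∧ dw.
d(omega) = (-2*w - 3*y) dx ∧ dy ∧ dw + (-w) dx ∧ dy ∧ dz + (-x + z) dy ∧ dz ∧ dw

For a 2-form omega = sum_{i<j} g_{ij} dx_i ∧ dx_j, the exterior derivative is
  d(omega) = sum_{i<j} d(g_{ij}) ∧ dx_i ∧ dx_j = sum_{i<j, k} (∂g_{ij}/∂x_k) dx_k ∧ dx_i ∧ dx_j.
Expand each term, using dx_k ∧ dx_i ∧ dx_j = sgn(permutation) dx_{(a)} ∧ dx_{(b)} ∧ dx_{(c)} with (a < b < c) sorted:
  d(w*(-w - 3*y)) includes (∂/∂w)(w*(-w - 3*y)) dw = (-2*w - 3*y) dw, which multiplied by dx ∧ dy gives (-2*w - 3*y) dx ∧ dy ∧ dw
  d(-w*x) includes (∂/∂x)(-w*x) dx = (-w) dx, which multiplied by dy ∧ dz gives (-w) dx ∧ dy ∧ dz
  d(-w*x) includes (∂/∂w)(-w*x) dw = (-x) dw, which multiplied by dy ∧ dz gives (-x) dy ∧ dz ∧ dw
  d(y*z) includes (∂/∂y)(y*z) dy = (z) dy, which multiplied by dz ∧ dw gives (z) dy ∧ dz ∧ dw
Collecting like 3-forms: d(omega) = (-2*w - 3*y) dx ∧ dy ∧ dw + (-w) dx ∧ dy ∧ dz + (-x + z) dy ∧ dz ∧ dw.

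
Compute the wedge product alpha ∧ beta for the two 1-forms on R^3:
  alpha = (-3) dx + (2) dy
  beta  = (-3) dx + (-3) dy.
alpha ∧ beta = (15) dx ∧ dy

Distribute the wedge, using dx_i ∧ dx_j = -dx_j ∧ dx_i and dx_i ∧ dx_i = 0. For each pair (i, j) with i < j, the coefficient of dx_i ∧ dx_j in alpha ∧ beta is (alpha_i * beta_j - alpha_j * beta_i). Collecting: alpha ∧ beta = (15) dx ∧ dy.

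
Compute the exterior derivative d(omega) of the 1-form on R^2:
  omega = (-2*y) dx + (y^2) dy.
d(omega) = (2) dx ∧ dy

For a 1-form omega = sum_i f_i dx_i, the exterior derivative is
  d(omega) = sum_{i < j} (∂f_j/∂x_i - ∂f_i/∂x_j) dx_i ∧ dx_j.
  coefficient of dx ∧ dy: ∂f_2/∂x - ∂f_1/∂y = ∂(y^2)/∂x - ∂(-2*y)/∂y = 2
Assembling: d(omega) = (2) dx ∧ dy.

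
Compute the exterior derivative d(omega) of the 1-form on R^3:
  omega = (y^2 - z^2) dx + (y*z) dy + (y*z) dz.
d(omega) = (-2*y) dx ∧ dy + (2*z) dx ∧ dz + (-y + z) dy ∧ dz

For a 1-form omega = sum_i f_i dx_i, the exterior derivative is
  d(omega) = sum_{i < j} (∂f_j/∂x_i - ∂f_i/∂x_j) dx_i ∧ dx_j.
  coefficient of dx ∧ dy: ∂f_2/∂x - ∂f_1/∂y = ∂(y*z)/∂x - ∂(y^2 - z^2)/∂y = -2*y
  coefficient of dx ∧ dz: ∂f_3/∂x - ∂f_1/∂z = ∂(y*z)/∂x - ∂(y^2 - z^2)/∂z = 2*z
  coefficient of dy ∧ dz: ∂f_3/∂y - ∂f_2/∂z = ∂(y*z)/∂y - ∂(y*z)/∂z = -y + z
Assembling: d(omega) = (-2*y) dx ∧ dy + (2*z) dx ∧ dz + (-y + z) dy ∧ dz.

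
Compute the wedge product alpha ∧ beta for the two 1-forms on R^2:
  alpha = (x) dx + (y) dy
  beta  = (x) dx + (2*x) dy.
alpha ∧ beta = (x*(2*x - y)) dx ∧ dy

Distribute the wedge, using dx_i ∧ dx_j = -dx_j ∧ dx_i and dx_i ∧ dx_i = 0. For each pair (i, j) with i < j, the coefficient of dx_i ∧ dx_j in alpha ∧ beta is (alpha_i * beta_j - alpha_j * beta_i). Collecting: alpha ∧ beta = (x*(2*x - y)) dx ∧ dy.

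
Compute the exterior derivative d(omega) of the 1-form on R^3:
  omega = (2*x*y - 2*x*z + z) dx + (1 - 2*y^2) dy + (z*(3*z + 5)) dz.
d(omega) = (-2*x) dx ∧ dy + (2*x - 1) dx ∧ dz

For a 1-form omega = sum_i f_i dx_i, the exterior derivative is
  d(omega) = sum_{i < j} (∂f_j/∂x_i - ∂f_i/∂x_j) dx_i ∧ dx_j.
  coefficient of dx ∧ dy: ∂f_2/∂x - ∂f_1/∂y = ∂(1 - 2*y^2)/∂x - ∂(2*x*y - 2*x*z + z)/∂y = -2*x
  coefficient of dx ∧ dz: ∂f_3/∂x - ∂f_1/∂z = ∂(z*(3*z + 5))/∂x - ∂(2*x*y - 2*x*z + z)/∂z = 2*x - 1
Assembling: d(omega) = (-2*x) dx ∧ dy + (2*x - 1) dx ∧ dz.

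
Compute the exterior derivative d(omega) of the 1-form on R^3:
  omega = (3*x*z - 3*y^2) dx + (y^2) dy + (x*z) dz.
d(omega) = (6*y) dx ∧ dy + (-3*x + z) dx ∧ dz

For a 1-form omega = sum_i f_i dx_i, the exterior derivative is
  d(omega) = sum_{i < j} (∂f_j/∂x_i - ∂f_i/∂x_j) dx_i ∧ dx_j.
  coefficient of dx ∧ dy: ∂f_2/∂x - ∂f_1/∂y = ∂(y^2)/∂x - ∂(3*x*z - 3*y^2)/∂y = 6*y
  coefficient of dx ∧ dz: ∂f_3/∂x - ∂f_1/∂z = ∂(x*z)/∂x - ∂(3*x*z - 3*y^2)/∂z = -3*x + z
Assembling: d(omega) = (6*y) dx ∧ dy + (-3*x + z) dx ∧ dz.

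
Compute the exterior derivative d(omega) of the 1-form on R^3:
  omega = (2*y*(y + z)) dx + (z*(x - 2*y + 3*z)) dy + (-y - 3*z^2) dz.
d(omega) = (-4*y - z) dx ∧ dy + (-2*y) dx ∧ dz + (-x + 2*y - 6*z - 1) dy ∧ dz

For a 1-form omega = sum_i f_i dx_i, the exterior derivative is
  d(omega) = sum_{i < j} (∂f_j/∂x_i - ∂f_i/∂x_j) dx_i ∧ dx_j.
  coefficient of dx ∧ dy: ∂f_2/∂x - ∂f_1/∂y = ∂(z*(x - 2*y + 3*z))/∂x - ∂(2*y*(y + z))/∂y = -4*y - z
  coefficient of dx ∧ dz: ∂f_3/∂x - ∂f_1/∂z = ∂(-y - 3*z^2)/∂x - ∂(2*y*(y + z))/∂z = -2*y
  coefficient of dy ∧ dz: ∂f_3/∂y - ∂f_2/∂z = ∂(-y - 3*z^2)/∂y - ∂(z*(x - 2*y + 3*z))/∂z = -x + 2*y - 6*z - 1
Assembling: d(omega) = (-4*y - z) dx ∧ dy + (-2*y) dx ∧ dz + (-x + 2*y - 6*z - 1) dy ∧ dz.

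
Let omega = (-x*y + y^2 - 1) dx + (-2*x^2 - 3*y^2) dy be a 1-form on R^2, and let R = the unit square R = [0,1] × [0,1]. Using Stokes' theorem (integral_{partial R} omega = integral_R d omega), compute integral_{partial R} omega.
integral_(partial R) omega = -5/2

Stokes: integral_partial_R omega = integral_R d omega with d omega = (∂Q/∂x - ∂P/∂y) dx ∧ dy.
  ∂Q/∂x = -4*x
  ∂P/∂y = -x + 2*y
  integrand = ∂Q/∂x - ∂P/∂y = -3*x - 2*y.
Integrating over R: integral_0^1 integral_0^1 (-3*x - 2*y) dx dy = -5/2.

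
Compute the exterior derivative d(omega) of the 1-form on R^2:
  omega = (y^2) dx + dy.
d(omega) = (-2*y) dx ∧ dy

For a 1-form omega = sum_i f_i dx_i, the exterior derivative is
  d(omega) = sum_{i < j} (∂f_j/∂x_i - ∂f_i/∂x_j) dx_i ∧ dx_j.
  coefficient of dx ∧ dy: ∂f_2/∂x - ∂f_1/∂y = ∂(1)/∂x - ∂(y^2)/∂y = -2*y
Assembling: d(omega) = (-2*y) dx ∧ dy.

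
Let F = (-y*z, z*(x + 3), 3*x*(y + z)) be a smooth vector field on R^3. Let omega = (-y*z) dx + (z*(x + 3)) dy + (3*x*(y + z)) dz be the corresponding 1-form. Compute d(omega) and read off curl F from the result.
d(omega) = (2*x - 3) dy ∧ dz + (-4*y - 3*z) dz ∧ dx + (2*z) dx ∧ dy; curl F = (2*x - 3, -4*y - 3*z, 2*z)

d omega = sum_{i<j} (∂f_j/∂x_i - ∂f_i/∂x_j) dx_i ∧ dx_j. Under the identification (dy ∧ dz, dz ∧ dx, dx ∧ dy) ↔ (e_x, e_y, e_z), the coefficients are exactly the components of curl F. Compute:
  ∂R/∂y - ∂Q/∂z = (3*x) - (x + 3) = 2*x - 3
  ∂P/∂z - ∂R/∂x = (-y) - (3*y + 3*z) = -4*y - 3*z
  ∂Q/∂x - ∂P/∂y = (z) - (-z) = 2*z.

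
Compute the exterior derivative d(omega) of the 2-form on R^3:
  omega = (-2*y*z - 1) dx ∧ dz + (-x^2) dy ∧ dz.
d(omega) = (-2*x + 2*z) dx ∧ dy ∧ dz

For a 2-form omega = sum_{i<j} g_{ij} dx_i ∧ dx_j, the exterior derivative is
  d(omega) = sum_{i<j} d(g_{ij}) ∧ dx_i ∧ dx_j = sum_{i<j, k} (∂g_{ij}/∂x_k) dx_k ∧ dx_i ∧ dx_j.
Expand each term, using dx_k ∧ dx_i ∧ dx_j = sgn(permutation) dx_{(a)} ∧ dx_{(b)} ∧ dx_{(c)} with (a < b < c) sorted:
  d(-2*y*z - 1) includes (∂/∂y)(-2*y*z - 1) dy = (-2*z) dy, which multiplied by dx ∧ dz gives (2*z) dx ∧ dy ∧ dz
  d(-x^2) includes (∂/∂x)(-x^2) dx = (-2*x) dx, which multiplied by dy ∧ dz gives (-2*x) dx ∧ dy ∧ dz
Collecting like 3-forms: d(omega) = (-2*x + 2*z) dx ∧ dy ∧ dz.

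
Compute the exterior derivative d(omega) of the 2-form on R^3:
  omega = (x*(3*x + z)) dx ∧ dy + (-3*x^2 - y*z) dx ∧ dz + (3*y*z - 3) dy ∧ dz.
d(omega) = (x + z) dx ∧ dy ∧ dz

For a 2-form omega = sum_{i<j} g_{ij} dx_i ∧ dx_j, the exterior derivative is
  d(omega) = sum_{i<j} d(g_{ij}) ∧ dx_i ∧ dx_j = sum_{i<j, k} (∂g_{ij}/∂x_k) dx_k ∧ dx_i ∧ dx_j.
Expand each term, using dx_k ∧ dx_i ∧ dx_j = sgn(permutation) dx_{(a)} ∧ dx_{(b)} ∧ dx_{(c)} with (a < b < c) sorted:
  d(x*(3*x + z)) includes (∂/∂z)(x*(3*x + z)) dz = (x) dz, which multiplied by dx ∧ dy gives (x) dx ∧ dy ∧ dz
  d(-3*x^2 - y*z) includes (∂/∂y)(-3*x^2 - y*z) dy = (-z) dy, which multiplied by dx ∧ dz gives (z) dx ∧ dy ∧ dz
Collecting like 3-forms: d(omega) = (x + z) dx ∧ dy ∧ dz.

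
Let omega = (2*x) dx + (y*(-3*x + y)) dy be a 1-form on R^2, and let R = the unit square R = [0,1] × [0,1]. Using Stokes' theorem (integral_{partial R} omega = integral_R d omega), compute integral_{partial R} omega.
integral_(partial R) omega = -3/2

Stokes: integral_partial_R omega = integral_R d omega with d omega = (∂Q/∂x - ∂P/∂y) dx ∧ dy.
  ∂Q/∂x = -3*y
  ∂P/∂y = 0
  integrand = ∂Q/∂x - ∂P/∂y = -3*y.
Integrating over R: integral_0^1 integral_0^1 (-3*y) dx dy = -3/2.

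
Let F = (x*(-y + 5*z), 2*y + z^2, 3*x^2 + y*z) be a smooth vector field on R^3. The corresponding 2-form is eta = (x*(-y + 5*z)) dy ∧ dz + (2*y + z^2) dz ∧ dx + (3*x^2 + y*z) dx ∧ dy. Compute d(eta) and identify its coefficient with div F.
d(eta) = (5*z + 2) dx ∧ dy ∧ dz; div F = 5*z + 2

For a 2-form in R^3 of the form above, applying d gives a 3-form with coefficient ∂P/∂x + ∂Q/∂y + ∂R/∂z:
  ∂P/∂x = -y + 5*z
  ∂Q/∂y = 2
  ∂R/∂z = y
Sum = 5*z + 2, which is exactly div F.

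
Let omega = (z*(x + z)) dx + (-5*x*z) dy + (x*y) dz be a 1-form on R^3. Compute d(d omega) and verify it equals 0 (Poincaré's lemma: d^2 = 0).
d(d omega) = 0

Step 1: d omega = sum_{i<j} (∂f_j/∂x_i - ∂f_i/∂x_j) dx_i ∧ dx_j:
  coeff of dx ∧ dy: -5*z
  coeff of dx ∧ dz: -x + y - 2*z
  coeff of dy ∧ dz: 6*x
Step 2: Apply d again to each 2-form coefficient. The only possible 3-form in R^3 is dx ∧ dy ∧ dz, with coefficient
  ∂(coeff of dy∧dz)/∂x - ∂(coeff of dx∧dz)/∂y + ∂(coeff of dx∧dy)/∂z
  = ∂/∂x (6*x) - ∂/∂y (-x + y - 2*z) + ∂/∂z (-5*z).
Each of these terms simplifies to sums of mixed partials that cancel in pairs. The result is 0 (by equality of mixed partials for smooth functions — Schwarz / Clairaut).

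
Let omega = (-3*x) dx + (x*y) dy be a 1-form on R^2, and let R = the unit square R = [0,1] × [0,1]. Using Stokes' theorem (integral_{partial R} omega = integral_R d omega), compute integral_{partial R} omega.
integral_(partial R) omega = 1/2

Stokes: integral_partial_R omega = integral_R d omega with d omega = (∂Q/∂x - ∂P/∂y) dx ∧ dy.
  ∂Q/∂x = y
  ∂P/∂y = 0
  integrand = ∂Q/∂x - ∂P/∂y = y.
Integrating over R: integral_0^1 integral_0^1 (y) dx dy = 1/2.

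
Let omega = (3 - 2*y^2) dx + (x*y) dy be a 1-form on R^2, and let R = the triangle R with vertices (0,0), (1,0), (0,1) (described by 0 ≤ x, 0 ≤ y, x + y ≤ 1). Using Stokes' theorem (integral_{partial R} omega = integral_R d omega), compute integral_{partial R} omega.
integral_(partial R) omega = 5/6

Stokes: integral_partial_R omega = integral_R d omega with d omega = (∂Q/∂x - ∂P/∂y) dx ∧ dy.
  ∂Q/∂x = y
  ∂P/∂y = -4*y
  integrand = ∂Q/∂x - ∂P/∂y = 5*y.
Integrating over R: integral_0^1 integral_0^{1-x} (5*y) dy dx = 5/6.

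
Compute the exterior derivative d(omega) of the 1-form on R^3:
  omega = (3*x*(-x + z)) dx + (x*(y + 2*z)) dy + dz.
d(omega) = (y + 2*z) dx ∧ dy + (-3*x) dx ∧ dz + (-2*x) dy ∧ dz

For a 1-form omega = sum_i f_i dx_i, the exterior derivative is
  d(omega) = sum_{i < j} (∂f_j/∂x_i - ∂f_i/∂x_j) dx_i ∧ dx_j.
  coefficient of dx ∧ dy: ∂f_2/∂x - ∂f_1/∂y = ∂(x*(y + 2*z))/∂x - ∂(3*x*(-x + z))/∂y = y + 2*z
  coefficient of dx ∧ dz: ∂f_3/∂x - ∂f_1/∂z = ∂(1)/∂x - ∂(3*x*(-x + z))/∂z = -3*x
  coefficient of dy ∧ dz: ∂f_3/∂y - ∂f_2/∂z = ∂(1)/∂y - ∂(x*(y + 2*z))/∂z = -2*x
Assembling: d(omega) = (y + 2*z) dx ∧ dy + (-3*x) dx ∧ dz + (-2*x) dy ∧ dz.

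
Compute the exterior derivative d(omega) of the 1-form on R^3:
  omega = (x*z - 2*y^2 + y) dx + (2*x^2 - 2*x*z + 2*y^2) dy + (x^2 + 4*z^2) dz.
d(omega) = (4*x + 4*y - 2*z - 1) dx ∧ dy + (x) dx ∧ dz + (2*x) dy ∧ dz

For a 1-form omega = sum_i f_i dx_i, the exterior derivative is
  d(omega) = sum_{i < j} (∂f_j/∂x_i - ∂f_i/∂x_j) dx_i ∧ dx_j.
  coefficient of dx ∧ dy: ∂f_2/∂x - ∂f_1/∂y = ∂(2*x^2 - 2*x*z + 2*y^2)/∂x - ∂(x*z - 2*y^2 + y)/∂y = 4*x + 4*y - 2*z - 1
  coefficient of dx ∧ dz: ∂f_3/∂x - ∂f_1/∂z = ∂(x^2 + 4*z^2)/∂x - ∂(x*z - 2*y^2 + y)/∂z = x
  coefficient of dy ∧ dz: ∂f_3/∂y - ∂f_2/∂z = ∂(x^2 + 4*z^2)/∂y - ∂(2*x^2 - 2*x*z + 2*y^2)/∂z = 2*x
Assembling: d(omega) = (4*x + 4*y - 2*z - 1) dx ∧ dy + (x) dx ∧ dz + (2*x) dy ∧ dz.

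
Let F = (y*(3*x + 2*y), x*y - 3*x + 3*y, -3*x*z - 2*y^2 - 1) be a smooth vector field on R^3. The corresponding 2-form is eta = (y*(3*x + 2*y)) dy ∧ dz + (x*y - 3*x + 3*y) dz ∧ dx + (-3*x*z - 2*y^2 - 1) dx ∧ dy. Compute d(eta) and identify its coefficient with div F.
d(eta) = (-2*x + 3*y + 3) dx ∧ dy ∧ dz; div F = -2*x + 3*y + 3

For a 2-form in R^3 of the form above, applying d gives a 3-form with coefficient ∂P/∂x + ∂Q/∂y + ∂R/∂z:
  ∂P/∂x = 3*y
  ∂Q/∂y = x + 3
  ∂R/∂z = -3*x
Sum = -2*x + 3*y + 3, which is exactly div F.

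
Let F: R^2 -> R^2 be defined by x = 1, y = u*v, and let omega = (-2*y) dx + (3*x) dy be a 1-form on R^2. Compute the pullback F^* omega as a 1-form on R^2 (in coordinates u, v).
F^* omega = (3*v) du + (3*u) dv

Using F^*(f dg) = (f ∘ F) d(g ∘ F), substitute each coordinate x_i by F_i(u, v) in f_i, and replace dx_i by d F_i = (∂F_i/∂u) du + (∂F_i/∂v) dv.
  For the x component: f_1(F) = -2*u*v; d F_1 = (0) du + (0) dv
  For the y component: f_2(F) = 3; d F_2 = (v) du + (u) dv
Combining and collecting du, dv coefficients:
  coeff of du: 3*v
  coeff of dv: 3*u
F^* omega = (3*v) du + (3*u) dv.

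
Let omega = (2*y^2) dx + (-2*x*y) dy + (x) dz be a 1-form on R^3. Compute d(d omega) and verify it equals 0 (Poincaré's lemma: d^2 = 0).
d(d omega) = 0

Step 1: d omega = sum_{i<j} (∂f_j/∂x_i - ∂f_i/∂x_j) dx_i ∧ dx_j:
  coeff of dx ∧ dy: -6*y
  coeff of dx ∧ dz: 1
  coeff of dy ∧ dz: 0
Step 2: Apply d again to each 2-form coefficient. The only possible 3-form in R^3 is dx ∧ dy ∧ dz, with coefficient
  ∂(coeff of dy∧dz)/∂x - ∂(coeff of dx∧dz)/∂y + ∂(coeff of dx∧dy)/∂z
  = ∂/∂x (0) - ∂/∂y (1) + ∂/∂z (-6*y).
Each of these terms simplifies to sums of mixed partials that cancel in pairs. The result is 0 (by equality of mixed partials for smooth functions — Schwarz / Clairaut).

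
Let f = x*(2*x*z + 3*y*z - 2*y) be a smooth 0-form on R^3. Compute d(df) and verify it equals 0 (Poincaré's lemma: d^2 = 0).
d(df) = 0

Step 1: df = sum_i (∂f/∂x_i) dx_i = (4*x*z + 3*y*z - 2*y) dx + (x*(3*z - 2)) dy + (x*(2*x + 3*y)) dz.
Step 2: Apply d again. Using the 1-form formula, the coefficient of dx ∧ dy in d(df) is ∂^2 f/∂x ∂y - ∂^2 f/∂y ∂x = (3*z - 2) - (3*z - 2) = 0 (equality of mixed partials for smooth f).
Similarly for dx ∧ dz and dy ∧ dz — all coefficients vanish. So d(df) = 0.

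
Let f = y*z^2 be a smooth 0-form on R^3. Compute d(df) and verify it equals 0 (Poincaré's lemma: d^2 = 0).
d(df) = 0

Step 1: df = sum_i (∂f/∂x_i) dx_i = (0) dx + (z^2) dy + (2*y*z) dz.
Step 2: Apply d again. Using the 1-form formula, the coefficient of dx ∧ dy in d(df) is ∂^2 f/∂x ∂y - ∂^2 f/∂y ∂x = (0) - (0) = 0 (equality of mixed partials for smooth f).
Similarly for dx ∧ dz and dy ∧ dz — all coefficients vanish. So d(df) = 0.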